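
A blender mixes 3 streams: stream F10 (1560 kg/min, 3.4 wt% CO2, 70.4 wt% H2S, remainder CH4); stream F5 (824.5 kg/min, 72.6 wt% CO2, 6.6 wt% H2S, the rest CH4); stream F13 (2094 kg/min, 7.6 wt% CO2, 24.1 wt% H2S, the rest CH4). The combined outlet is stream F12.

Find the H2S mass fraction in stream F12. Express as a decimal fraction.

Total flow out = 1560 + 824.5 + 2094 = 4478.5 kg/min.
H2S in = 1560×0.704 + 824.5×0.066 + 2094×0.241 = 1657.3 kg/min.
H2S mass fraction in F12 = 1657.3/4478.5 = 0.3701.

0.3701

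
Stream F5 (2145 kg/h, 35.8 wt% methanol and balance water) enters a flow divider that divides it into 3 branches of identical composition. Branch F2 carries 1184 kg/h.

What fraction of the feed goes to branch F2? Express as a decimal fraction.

Fraction to F2 = 1184/2145 = 0.5520.

0.552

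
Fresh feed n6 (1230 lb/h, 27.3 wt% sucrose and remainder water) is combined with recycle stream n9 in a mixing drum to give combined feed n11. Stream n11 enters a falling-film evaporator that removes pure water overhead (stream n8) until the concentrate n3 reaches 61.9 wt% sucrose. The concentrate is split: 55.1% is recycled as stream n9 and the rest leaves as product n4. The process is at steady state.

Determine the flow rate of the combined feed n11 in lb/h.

Overall sucrose balance (none leaves overhead): sucrose in fresh feed = sucrose in product, i.e. 1230×0.273 = (1−0.551)·n3·0.619.
n3 = 335.79/(0.619×0.449) = 1208.2 lb/h.
Recycle n9 = 0.551×1208.2 = 665.71 lb/h.
Combined feed n11 = 1230 + 665.71 = 1895.7 lb/h.

1896 lb/h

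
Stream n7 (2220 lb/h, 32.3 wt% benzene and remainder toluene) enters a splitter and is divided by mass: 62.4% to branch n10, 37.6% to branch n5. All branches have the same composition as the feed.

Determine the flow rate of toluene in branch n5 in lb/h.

Branch n5 total = 0.376×2220 = 834.72 lb/h.
toluene in n5 = 0.677×834.72 = 565.11 lb/h.

565.1 lb/h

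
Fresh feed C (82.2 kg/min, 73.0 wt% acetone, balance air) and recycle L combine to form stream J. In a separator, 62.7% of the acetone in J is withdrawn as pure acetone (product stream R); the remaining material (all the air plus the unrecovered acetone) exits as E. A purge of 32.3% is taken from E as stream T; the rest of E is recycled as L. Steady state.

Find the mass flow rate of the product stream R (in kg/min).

50.33 kg/min

acetone in J: m_A = 82.2×0.730 + (1−0.323)·(1−0.627)·m_A, so m_A = 60.006/0.7475 = 80.278 kg/min.
Product R = 0.627×80.278 = 50.334 kg/min.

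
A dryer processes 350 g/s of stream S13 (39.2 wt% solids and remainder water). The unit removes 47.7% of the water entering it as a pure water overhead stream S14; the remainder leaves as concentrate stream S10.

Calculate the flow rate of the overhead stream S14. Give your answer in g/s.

water entering = 350×0.608 = 212.8 g/s; overhead removed = 0.477×212.8 = 101.51 g/s.

101.5 g/s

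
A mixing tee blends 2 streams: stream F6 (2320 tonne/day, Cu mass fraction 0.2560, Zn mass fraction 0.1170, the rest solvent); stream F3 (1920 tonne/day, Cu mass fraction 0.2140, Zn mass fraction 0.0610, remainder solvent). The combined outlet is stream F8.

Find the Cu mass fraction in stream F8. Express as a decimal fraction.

0.2370

Total flow out = 2320 + 1920 = 4240 tonne/day.
Cu in = 2320×0.256 + 1920×0.214 = 1004.8 tonne/day.
Cu mass fraction in F8 = 1004.8/4240 = 0.2370.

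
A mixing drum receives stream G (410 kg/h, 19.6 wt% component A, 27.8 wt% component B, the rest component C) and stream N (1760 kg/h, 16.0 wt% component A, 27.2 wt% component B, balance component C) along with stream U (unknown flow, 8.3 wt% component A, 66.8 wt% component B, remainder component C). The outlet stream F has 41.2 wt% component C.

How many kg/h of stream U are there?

1971 kg/h

Let U be the unknown flow. Total out = 2170 + U.
component C balance: 1215.3 + 0.249·U = 0.412·(2170 + U)
(0.249 − 0.412)·U = 0.412×2170 − 1215.3 = -321.3
U = -321.3 / -0.163 = 1971.2 kg/h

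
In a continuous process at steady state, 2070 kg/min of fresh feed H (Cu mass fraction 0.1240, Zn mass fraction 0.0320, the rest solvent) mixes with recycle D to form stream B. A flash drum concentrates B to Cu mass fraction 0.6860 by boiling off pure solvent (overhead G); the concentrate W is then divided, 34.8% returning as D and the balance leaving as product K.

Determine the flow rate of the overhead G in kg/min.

1696 kg/min

Overall Cu balance (none leaves overhead): Cu in fresh feed = Cu in product, i.e. 2070×0.124 = (1−0.348)·W·0.686.
W = 256.68/(0.686×0.652) = 573.88 kg/min.
Recycle D = 0.348×573.88 = 199.71 kg/min.
Combined feed B = 2070 + 199.71 = 2269.7 kg/min.
Overhead G = B − W = 2269.7 − 573.88 = 1695.8 kg/min.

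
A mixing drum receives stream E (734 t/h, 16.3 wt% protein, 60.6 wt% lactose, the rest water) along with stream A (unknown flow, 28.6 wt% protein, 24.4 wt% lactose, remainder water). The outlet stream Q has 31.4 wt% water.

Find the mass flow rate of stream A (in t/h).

390.5 t/h

Let A be the unknown flow. Total out = 734 + A.
water balance: 169.55 + 0.470·A = 0.314·(734 + A)
(0.470 − 0.314)·A = 0.314×734 − 169.55 = 60.922
A = 60.922 / 0.156 = 390.53 t/h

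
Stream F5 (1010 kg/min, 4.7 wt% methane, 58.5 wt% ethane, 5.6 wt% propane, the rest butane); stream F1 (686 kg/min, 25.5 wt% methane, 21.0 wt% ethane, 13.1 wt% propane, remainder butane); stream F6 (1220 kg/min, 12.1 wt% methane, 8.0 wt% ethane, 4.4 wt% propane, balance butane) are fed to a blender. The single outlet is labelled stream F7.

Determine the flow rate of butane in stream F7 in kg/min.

1513 kg/min

butane out = butane in = 1010×0.312 + 686×0.404 + 1220×0.755 = 1513.4 kg/min.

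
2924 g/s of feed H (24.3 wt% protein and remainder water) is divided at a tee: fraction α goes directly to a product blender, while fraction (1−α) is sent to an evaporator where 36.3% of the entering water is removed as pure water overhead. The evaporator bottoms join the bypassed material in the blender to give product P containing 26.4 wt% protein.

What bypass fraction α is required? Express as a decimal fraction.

All 2924×0.243 = 710.53 g/s of protein reaches P, so P = 710.53/0.264 = 2691.4 g/s and vapour = 232.59 g/s.
The evaporator receives (1−α)·2924 of feed at 0.757 water and removes 0.363 of that water:
0.363×0.757×(1−α)×2924 = 232.59
(1−α) = 232.59/803.49 = 0.2895;  α = 0.7105.

0.711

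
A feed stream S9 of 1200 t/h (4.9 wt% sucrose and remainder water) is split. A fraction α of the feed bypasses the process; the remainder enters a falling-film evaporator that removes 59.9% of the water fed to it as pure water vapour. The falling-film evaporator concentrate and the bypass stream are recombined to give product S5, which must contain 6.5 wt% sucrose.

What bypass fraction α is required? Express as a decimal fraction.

All 1200×0.049 = 58.8 t/h of sucrose reaches S5, so S5 = 58.8/0.065 = 904.62 t/h and vapour = 295.38 t/h.
The evaporator receives (1−α)·1200 of feed at 0.951 water and removes 0.599 of that water:
0.599×0.951×(1−α)×1200 = 295.38
(1−α) = 295.38/683.58 = 0.4321;  α = 0.5679.

0.568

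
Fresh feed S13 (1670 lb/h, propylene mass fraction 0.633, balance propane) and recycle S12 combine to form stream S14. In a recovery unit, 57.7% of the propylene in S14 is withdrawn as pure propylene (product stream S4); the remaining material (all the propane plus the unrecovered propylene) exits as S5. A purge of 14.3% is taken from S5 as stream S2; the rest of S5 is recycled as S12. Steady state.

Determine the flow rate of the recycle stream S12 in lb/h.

4274 lb/h

propane enters only via S13 and leaves only via the purge: 1670×0.367 = 0.143×(propane in S5), and the recovery unit passes all propane, so propane in S14 = propane in S5 = 4285.9 lb/h.
propylene in S14: m_A = 1670×0.633 + (1−0.143)·(1−0.577)·m_A, so m_A = 1057.1/0.6375 = 1658.2 lb/h.
S5 = (1−0.577)×1658.2 + 4285.9 = 4987.4 lb/h.
Recycle S12 = (1−0.143)×4987.4 = 4274.2 lb/h.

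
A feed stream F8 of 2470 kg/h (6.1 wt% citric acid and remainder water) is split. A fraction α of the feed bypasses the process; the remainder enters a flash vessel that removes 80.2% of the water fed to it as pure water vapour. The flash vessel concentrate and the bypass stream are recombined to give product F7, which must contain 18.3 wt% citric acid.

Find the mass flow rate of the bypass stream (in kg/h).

283.4 kg/h

All 2470×0.061 = 150.67 kg/h of citric acid reaches F7, so F7 = 150.67/0.183 = 823.33 kg/h and vapour = 1646.7 kg/h.
The evaporator receives (1−α)·2470 of feed at 0.939 water and removes 0.802 of that water:
0.802×0.939×(1−α)×2470 = 1646.7
(1−α) = 1646.7/1860.1 = 0.8853;  α = 0.1147.
Bypass flow = 0.1147×2470 = 283.42 kg/h.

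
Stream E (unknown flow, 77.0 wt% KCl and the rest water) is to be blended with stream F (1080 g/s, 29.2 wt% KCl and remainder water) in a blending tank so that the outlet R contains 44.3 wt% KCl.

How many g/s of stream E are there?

Let E be the unknown flow. Total out = 1080 + E.
KCl balance: 315.36 + 0.770·E = 0.443·(1080 + E)
(0.770 − 0.443)·E = 0.443×1080 − 315.36 = 163.08
E = 163.08 / 0.327 = 498.72 g/s

498.7 g/s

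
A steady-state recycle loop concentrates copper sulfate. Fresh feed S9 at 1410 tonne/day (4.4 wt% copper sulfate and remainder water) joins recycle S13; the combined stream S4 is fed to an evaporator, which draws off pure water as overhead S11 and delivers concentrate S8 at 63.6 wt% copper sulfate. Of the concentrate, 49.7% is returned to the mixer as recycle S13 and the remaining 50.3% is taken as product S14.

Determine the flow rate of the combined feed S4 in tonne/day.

Overall copper sulfate balance (none leaves overhead): copper sulfate in fresh feed = copper sulfate in product, i.e. 1410×0.044 = (1−0.497)·S8·0.636.
S8 = 62.04/(0.636×0.503) = 193.93 tonne/day.
Recycle S13 = 0.497×193.93 = 96.384 tonne/day.
Combined feed S4 = 1410 + 96.384 = 1506.4 tonne/day.

1506 tonne/day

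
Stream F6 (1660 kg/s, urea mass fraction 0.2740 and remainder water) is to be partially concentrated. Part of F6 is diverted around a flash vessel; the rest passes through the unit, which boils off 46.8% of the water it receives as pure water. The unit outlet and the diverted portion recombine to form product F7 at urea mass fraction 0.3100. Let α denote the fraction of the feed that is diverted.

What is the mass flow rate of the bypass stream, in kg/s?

1093 kg/s

All 1660×0.274 = 454.84 kg/s of urea reaches F7, so F7 = 454.84/0.310 = 1467.2 kg/s and vapour = 192.77 kg/s.
The evaporator receives (1−α)·1660 of feed at 0.726 water and removes 0.468 of that water:
0.468×0.726×(1−α)×1660 = 192.77
(1−α) = 192.77/564.01 = 0.3418;  α = 0.6582.
Bypass flow = 0.6582×1660 = 1092.6 kg/s.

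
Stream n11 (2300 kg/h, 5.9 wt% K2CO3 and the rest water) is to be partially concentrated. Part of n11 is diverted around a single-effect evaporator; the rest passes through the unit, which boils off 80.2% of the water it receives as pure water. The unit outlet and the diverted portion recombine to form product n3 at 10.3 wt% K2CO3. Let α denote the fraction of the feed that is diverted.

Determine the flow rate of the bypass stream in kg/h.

998.1 kg/h

All 2300×0.059 = 135.7 kg/h of K2CO3 reaches n3, so n3 = 135.7/0.103 = 1317.5 kg/h and vapour = 982.52 kg/h.
The evaporator receives (1−α)·2300 of feed at 0.941 water and removes 0.802 of that water:
0.802×0.941×(1−α)×2300 = 982.52
(1−α) = 982.52/1735.8 = 0.5660;  α = 0.4340.
Bypass flow = 0.4340×2300 = 998.09 kg/h.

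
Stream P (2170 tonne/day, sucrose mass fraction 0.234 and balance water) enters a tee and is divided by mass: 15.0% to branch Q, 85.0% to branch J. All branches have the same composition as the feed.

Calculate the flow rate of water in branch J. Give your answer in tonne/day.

Branch J total = 0.850×2170 = 1844.5 tonne/day.
water in J = 0.766×1844.5 = 1412.9 tonne/day.

1413 tonne/day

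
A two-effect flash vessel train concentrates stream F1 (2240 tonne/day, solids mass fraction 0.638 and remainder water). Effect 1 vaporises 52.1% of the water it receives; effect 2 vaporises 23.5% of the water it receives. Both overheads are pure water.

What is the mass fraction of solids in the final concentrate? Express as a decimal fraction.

water in feed = 2240×0.362 = 810.88 tonne/day.
After stage 1: water left = (1−0.521)×810.88 = 388.41; stream total = 1817.5 tonne/day.
After stage 2: water left = (1−0.235)×388.41 = 297.13; final concentrate = 1726.3 tonne/day.
solids fraction = 1429.1/1726.3 = 0.828.

0.828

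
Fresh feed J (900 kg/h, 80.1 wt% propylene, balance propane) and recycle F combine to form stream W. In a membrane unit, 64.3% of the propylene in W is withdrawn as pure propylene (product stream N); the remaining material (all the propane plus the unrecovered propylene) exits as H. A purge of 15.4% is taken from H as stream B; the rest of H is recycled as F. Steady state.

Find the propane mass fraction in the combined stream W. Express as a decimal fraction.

propane enters only via J and leaves only via the purge: 900×0.199 = 0.154×(propane in H), and the membrane unit passes all propane, so propane in W = propane in H = 1163 kg/h.
propylene in W: m_A = 900×0.801 + (1−0.154)·(1−0.643)·m_A, so m_A = 720.9/0.6980 = 1032.8 kg/h.
W = 1032.8 + 1163 = 2195.8 kg/h.
propane fraction in W = 1163/2195.8 = 0.5296.

0.5296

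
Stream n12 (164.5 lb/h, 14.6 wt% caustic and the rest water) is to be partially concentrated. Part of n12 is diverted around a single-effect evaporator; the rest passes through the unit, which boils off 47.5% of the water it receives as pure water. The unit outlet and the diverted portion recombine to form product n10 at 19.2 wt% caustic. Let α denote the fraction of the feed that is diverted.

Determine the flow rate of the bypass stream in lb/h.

67.34 lb/h

All 164.5×0.146 = 24.017 lb/h of caustic reaches n10, so n10 = 24.017/0.192 = 125.09 lb/h and vapour = 39.411 lb/h.
The evaporator receives (1−α)·164.5 of feed at 0.854 water and removes 0.475 of that water:
0.475×0.854×(1−α)×164.5 = 39.411
(1−α) = 39.411/66.729 = 0.5906;  α = 0.4094.
Bypass flow = 0.4094×164.5 = 67.344 lb/h.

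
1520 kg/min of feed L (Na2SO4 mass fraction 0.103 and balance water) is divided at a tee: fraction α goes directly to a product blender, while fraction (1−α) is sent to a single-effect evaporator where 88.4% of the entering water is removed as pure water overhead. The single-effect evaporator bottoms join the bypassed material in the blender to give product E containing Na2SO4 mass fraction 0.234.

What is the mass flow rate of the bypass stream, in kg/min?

446.9 kg/min

All 1520×0.103 = 156.56 kg/min of Na2SO4 reaches E, so E = 156.56/0.234 = 669.06 kg/min and vapour = 850.94 kg/min.
The evaporator receives (1−α)·1520 of feed at 0.897 water and removes 0.884 of that water:
0.884×0.897×(1−α)×1520 = 850.94
(1−α) = 850.94/1205.3 = 0.7060;  α = 0.2940.
Bypass flow = 0.2940×1520 = 446.87 kg/min.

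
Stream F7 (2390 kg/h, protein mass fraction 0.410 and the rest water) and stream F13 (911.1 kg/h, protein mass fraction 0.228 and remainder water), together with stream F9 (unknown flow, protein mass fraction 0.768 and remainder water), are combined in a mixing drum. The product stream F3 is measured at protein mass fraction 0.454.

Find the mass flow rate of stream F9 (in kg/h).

Let F9 be the unknown flow. Total out = 3301.1 + F9.
protein balance: 1187.6 + 0.768·F9 = 0.454·(3301.1 + F9)
(0.768 − 0.454)·F9 = 0.454×3301.1 − 1187.6 = 311.07
F9 = 311.07 / 0.314 = 990.66 kg/h

990.7 kg/h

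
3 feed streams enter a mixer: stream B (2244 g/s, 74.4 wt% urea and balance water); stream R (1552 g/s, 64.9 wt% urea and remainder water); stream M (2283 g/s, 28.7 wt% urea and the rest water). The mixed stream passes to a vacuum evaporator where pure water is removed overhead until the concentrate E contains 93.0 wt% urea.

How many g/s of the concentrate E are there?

urea entering = 2244×0.744 + 1552×0.649 + 2283×0.287 = 3332 g/s.
All urea reports to E, so E = 3332/0.930 = 3582.8 g/s.

3583 g/s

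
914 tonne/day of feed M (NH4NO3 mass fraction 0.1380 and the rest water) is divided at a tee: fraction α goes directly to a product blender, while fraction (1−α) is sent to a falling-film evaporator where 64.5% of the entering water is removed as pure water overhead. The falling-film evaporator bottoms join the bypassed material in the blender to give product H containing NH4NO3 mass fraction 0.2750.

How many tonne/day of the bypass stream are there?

95.03 tonne/day

All 914×0.138 = 126.13 tonne/day of NH4NO3 reaches H, so H = 126.13/0.275 = 458.66 tonne/day and vapour = 455.34 tonne/day.
The evaporator receives (1−α)·914 of feed at 0.862 water and removes 0.645 of that water:
0.645×0.862×(1−α)×914 = 455.34
(1−α) = 455.34/508.17 = 0.8960;  α = 0.1040.
Bypass flow = 0.1040×914 = 95.032 tonne/day.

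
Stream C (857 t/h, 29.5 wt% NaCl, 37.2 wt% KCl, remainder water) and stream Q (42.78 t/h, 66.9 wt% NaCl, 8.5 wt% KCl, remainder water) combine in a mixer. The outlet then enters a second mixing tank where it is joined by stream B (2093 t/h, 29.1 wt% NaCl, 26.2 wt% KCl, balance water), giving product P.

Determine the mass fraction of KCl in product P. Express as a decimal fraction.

0.2910

Overall, product flow = 2992.8 t/h.
KCl in = 857×0.372 + 42.78×0.085 + 2093×0.262 = 870.81 t/h.
KCl fraction in P = 0.2910.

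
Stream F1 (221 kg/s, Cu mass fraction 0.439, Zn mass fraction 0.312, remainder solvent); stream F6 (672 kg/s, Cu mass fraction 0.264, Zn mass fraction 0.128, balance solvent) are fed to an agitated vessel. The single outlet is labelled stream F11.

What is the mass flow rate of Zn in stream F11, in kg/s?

155 kg/s

Zn out = Zn in = 221×0.312 + 672×0.128 = 154.97 kg/s.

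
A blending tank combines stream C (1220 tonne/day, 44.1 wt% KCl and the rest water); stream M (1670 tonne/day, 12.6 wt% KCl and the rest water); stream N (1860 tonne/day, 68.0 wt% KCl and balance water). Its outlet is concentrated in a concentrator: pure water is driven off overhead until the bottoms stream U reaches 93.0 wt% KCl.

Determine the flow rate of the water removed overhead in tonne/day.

KCl entering = 1220×0.441 + 1670×0.126 + 1860×0.680 = 2013.2 tonne/day.
All KCl reports to U, so U = 2013.2/0.930 = 2164.8 tonne/day.
Total feed = 4750 tonne/day; overhead = 4750 − 2164.8 = 2585.2 tonne/day.

2585 tonne/day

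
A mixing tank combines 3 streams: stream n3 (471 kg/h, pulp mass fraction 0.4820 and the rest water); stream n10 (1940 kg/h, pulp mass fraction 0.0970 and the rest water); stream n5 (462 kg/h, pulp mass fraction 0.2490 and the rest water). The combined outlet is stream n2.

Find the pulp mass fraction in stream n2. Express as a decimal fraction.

Total flow out = 471 + 1940 + 462 = 2873 kg/h.
pulp in = 471×0.482 + 1940×0.097 + 462×0.249 = 530.24 kg/h.
pulp mass fraction in n2 = 530.24/2873 = 0.1846.

0.1846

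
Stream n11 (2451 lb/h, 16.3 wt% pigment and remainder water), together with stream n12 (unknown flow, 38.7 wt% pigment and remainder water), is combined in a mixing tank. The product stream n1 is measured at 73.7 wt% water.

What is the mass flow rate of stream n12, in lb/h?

Let n12 be the unknown flow. Total out = 2451 + n12.
water balance: 2051.5 + 0.613·n12 = 0.737·(2451 + n12)
(0.613 − 0.737)·n12 = 0.737×2451 − 2051.5 = -245.1
n12 = -245.1 / -0.124 = 1976.6 lb/h

1977 lb/h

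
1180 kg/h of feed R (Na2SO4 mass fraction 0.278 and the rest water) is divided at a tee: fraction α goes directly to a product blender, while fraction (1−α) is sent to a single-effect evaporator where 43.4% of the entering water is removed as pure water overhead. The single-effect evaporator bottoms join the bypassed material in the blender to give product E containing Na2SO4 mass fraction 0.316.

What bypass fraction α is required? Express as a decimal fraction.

All 1180×0.278 = 328.04 kg/h of Na2SO4 reaches E, so E = 328.04/0.316 = 1038.1 kg/h and vapour = 141.9 kg/h.
The evaporator receives (1−α)·1180 of feed at 0.722 water and removes 0.434 of that water:
0.434×0.722×(1−α)×1180 = 141.9
(1−α) = 141.9/369.75 = 0.3838;  α = 0.6162.

0.616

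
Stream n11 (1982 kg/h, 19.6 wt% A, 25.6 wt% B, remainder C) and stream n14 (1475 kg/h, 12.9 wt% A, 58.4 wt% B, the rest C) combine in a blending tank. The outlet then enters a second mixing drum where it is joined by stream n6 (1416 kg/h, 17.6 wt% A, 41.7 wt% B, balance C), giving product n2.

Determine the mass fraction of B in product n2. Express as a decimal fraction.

Overall, product flow = 4873 kg/h.
B in = 1982×0.256 + 1475×0.584 + 1416×0.417 = 1959.3 kg/h.
B fraction in n2 = 0.402.

0.402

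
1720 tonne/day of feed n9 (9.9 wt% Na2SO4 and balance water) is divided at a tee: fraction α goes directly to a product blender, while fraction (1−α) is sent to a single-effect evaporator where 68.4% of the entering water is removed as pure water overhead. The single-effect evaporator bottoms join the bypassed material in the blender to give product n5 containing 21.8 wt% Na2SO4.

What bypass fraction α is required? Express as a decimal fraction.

All 1720×0.099 = 170.28 tonne/day of Na2SO4 reaches n5, so n5 = 170.28/0.218 = 781.1 tonne/day and vapour = 938.9 tonne/day.
The evaporator receives (1−α)·1720 of feed at 0.901 water and removes 0.684 of that water:
0.684×0.901×(1−α)×1720 = 938.9
(1−α) = 938.9/1060 = 0.8857;  α = 0.1143.

0.114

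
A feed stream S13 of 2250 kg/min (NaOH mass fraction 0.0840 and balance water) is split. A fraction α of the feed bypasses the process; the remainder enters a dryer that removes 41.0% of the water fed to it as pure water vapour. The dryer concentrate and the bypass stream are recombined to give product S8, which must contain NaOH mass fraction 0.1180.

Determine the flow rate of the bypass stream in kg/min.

All 2250×0.084 = 189 kg/min of NaOH reaches S8, so S8 = 189/0.118 = 1601.7 kg/min and vapour = 648.31 kg/min.
The evaporator receives (1−α)·2250 of feed at 0.916 water and removes 0.410 of that water:
0.410×0.916×(1−α)×2250 = 648.31
(1−α) = 648.31/845.01 = 0.7672;  α = 0.2328.
Bypass flow = 0.2328×2250 = 523.76 kg/min.

523.8 kg/min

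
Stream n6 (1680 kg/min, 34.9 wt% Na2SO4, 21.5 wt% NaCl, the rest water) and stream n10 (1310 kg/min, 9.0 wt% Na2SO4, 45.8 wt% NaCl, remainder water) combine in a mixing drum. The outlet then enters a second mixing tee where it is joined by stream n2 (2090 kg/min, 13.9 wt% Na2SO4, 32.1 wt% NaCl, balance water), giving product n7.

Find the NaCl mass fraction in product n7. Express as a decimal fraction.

Overall, product flow = 5080 kg/min.
NaCl in = 1680×0.215 + 1310×0.458 + 2090×0.321 = 1632.1 kg/min.
NaCl fraction in n7 = 0.321.

0.321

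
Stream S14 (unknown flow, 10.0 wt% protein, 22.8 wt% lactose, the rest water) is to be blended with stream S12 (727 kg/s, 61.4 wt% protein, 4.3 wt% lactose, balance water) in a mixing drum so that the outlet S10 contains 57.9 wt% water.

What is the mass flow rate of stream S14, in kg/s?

1845 kg/s

Let S14 be the unknown flow. Total out = 727 + S14.
water balance: 249.36 + 0.672·S14 = 0.579·(727 + S14)
(0.672 − 0.579)·S14 = 0.579×727 − 249.36 = 171.57
S14 = 171.57 / 0.093 = 1844.9 kg/s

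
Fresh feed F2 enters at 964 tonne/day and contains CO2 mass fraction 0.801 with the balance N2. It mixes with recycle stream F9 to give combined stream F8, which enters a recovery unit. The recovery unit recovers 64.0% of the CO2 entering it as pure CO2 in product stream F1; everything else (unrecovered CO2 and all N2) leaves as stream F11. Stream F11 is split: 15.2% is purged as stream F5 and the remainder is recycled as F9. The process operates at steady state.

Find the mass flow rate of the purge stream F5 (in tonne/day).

N2 enters only via F2 and leaves only via the purge: 964×0.199 = 0.152×(N2 in F11), and the recovery unit passes all N2, so N2 in F8 = N2 in F11 = 1262.1 tonne/day.
CO2 in F8: m_A = 964×0.801 + (1−0.152)·(1−0.640)·m_A, so m_A = 772.16/0.6947 = 1111.5 tonne/day.
F11 = (1−0.640)×1111.5 + 1262.1 = 1662.2 tonne/day.
Purge F5 = 0.152×1662.2 = 252.66 tonne/day.

252.7 tonne/day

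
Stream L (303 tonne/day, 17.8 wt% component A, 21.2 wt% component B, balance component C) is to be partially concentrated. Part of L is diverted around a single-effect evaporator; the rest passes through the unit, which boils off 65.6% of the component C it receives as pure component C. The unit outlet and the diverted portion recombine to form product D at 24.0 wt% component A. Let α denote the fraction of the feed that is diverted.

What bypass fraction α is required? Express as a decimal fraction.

0.354

All 303×0.178 = 53.934 tonne/day of component A reaches D, so D = 53.934/0.240 = 224.72 tonne/day and vapour = 78.275 tonne/day.
The evaporator receives (1−α)·303 of feed at 0.610 component C and removes 0.656 of that component C:
0.656×0.610×(1−α)×303 = 78.275
(1−α) = 78.275/121.25 = 0.6456;  α = 0.3544.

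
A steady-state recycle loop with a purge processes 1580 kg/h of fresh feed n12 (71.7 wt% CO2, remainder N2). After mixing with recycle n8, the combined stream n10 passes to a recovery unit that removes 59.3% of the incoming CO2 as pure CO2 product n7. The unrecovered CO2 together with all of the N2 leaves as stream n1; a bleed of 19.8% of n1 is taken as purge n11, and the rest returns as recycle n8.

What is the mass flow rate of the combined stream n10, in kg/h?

3940 kg/h

N2 enters only via n12 and leaves only via the purge: 1580×0.283 = 0.198×(N2 in n1), and the recovery unit passes all N2, so N2 in n10 = N2 in n1 = 2258.3 kg/h.
CO2 in n10: m_A = 1580×0.717 + (1−0.198)·(1−0.593)·m_A, so m_A = 1132.9/0.6736 = 1681.8 kg/h.
n10 = 1681.8 + 2258.3 = 3940.1 kg/h.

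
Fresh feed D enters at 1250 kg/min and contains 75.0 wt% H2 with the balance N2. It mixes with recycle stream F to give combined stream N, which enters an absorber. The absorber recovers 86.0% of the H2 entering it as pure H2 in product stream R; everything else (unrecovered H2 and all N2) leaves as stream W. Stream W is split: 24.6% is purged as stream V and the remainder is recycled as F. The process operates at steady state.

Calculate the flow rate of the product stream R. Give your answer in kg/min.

H2 in N: m_A = 1250×0.750 + (1−0.246)·(1−0.860)·m_A, so m_A = 937.5/0.8944 = 1048.1 kg/min.
Product R = 0.860×1048.1 = 901.4 kg/min.

901.4 kg/min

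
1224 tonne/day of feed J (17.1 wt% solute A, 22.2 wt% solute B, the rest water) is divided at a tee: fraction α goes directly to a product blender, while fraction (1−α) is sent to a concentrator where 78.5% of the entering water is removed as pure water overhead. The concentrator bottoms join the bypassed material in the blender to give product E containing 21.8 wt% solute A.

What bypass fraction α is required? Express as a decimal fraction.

All 1224×0.171 = 209.3 tonne/day of solute A reaches E, so E = 209.3/0.218 = 960.11 tonne/day and vapour = 263.89 tonne/day.
The evaporator receives (1−α)·1224 of feed at 0.607 water and removes 0.785 of that water:
0.785×0.607×(1−α)×1224 = 263.89
(1−α) = 263.89/583.23 = 0.4525;  α = 0.5475.

0.548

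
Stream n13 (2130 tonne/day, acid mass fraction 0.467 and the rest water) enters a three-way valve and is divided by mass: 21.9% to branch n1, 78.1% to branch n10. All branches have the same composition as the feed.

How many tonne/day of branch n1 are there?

Branch n1 flow = 0.219×2130 = 466.47 tonne/day.

466.5 tonne/day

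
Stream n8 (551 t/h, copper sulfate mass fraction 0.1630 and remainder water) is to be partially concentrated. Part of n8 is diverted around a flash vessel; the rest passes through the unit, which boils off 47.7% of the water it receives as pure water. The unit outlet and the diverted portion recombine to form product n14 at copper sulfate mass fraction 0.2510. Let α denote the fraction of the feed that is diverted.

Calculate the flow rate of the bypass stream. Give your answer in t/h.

67.14 t/h

All 551×0.163 = 89.813 t/h of copper sulfate reaches n14, so n14 = 89.813/0.251 = 357.82 t/h and vapour = 193.18 t/h.
The evaporator receives (1−α)·551 of feed at 0.837 water and removes 0.477 of that water:
0.477×0.837×(1−α)×551 = 193.18
(1−α) = 193.18/219.99 = 0.8781;  α = 0.1219.
Bypass flow = 0.1219×551 = 67.143 t/h.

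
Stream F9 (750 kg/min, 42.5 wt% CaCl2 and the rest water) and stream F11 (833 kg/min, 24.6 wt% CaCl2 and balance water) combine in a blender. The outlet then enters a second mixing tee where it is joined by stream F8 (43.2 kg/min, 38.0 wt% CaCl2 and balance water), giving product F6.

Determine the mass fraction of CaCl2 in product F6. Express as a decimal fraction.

Overall, product flow = 1626.2 kg/min.
CaCl2 in = 750×0.425 + 833×0.246 + 43.2×0.380 = 540.08 kg/min.
CaCl2 fraction in F6 = 0.332.

0.332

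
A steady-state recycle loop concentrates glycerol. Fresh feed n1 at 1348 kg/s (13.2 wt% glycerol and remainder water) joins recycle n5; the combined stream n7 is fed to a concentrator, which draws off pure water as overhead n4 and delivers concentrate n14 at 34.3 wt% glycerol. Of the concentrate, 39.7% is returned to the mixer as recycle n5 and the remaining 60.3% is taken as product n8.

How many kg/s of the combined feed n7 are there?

1690 kg/s

Overall glycerol balance (none leaves overhead): glycerol in fresh feed = glycerol in product, i.e. 1348×0.132 = (1−0.397)·n14·0.343.
n14 = 177.94/(0.343×0.603) = 860.3 kg/s.
Recycle n5 = 0.397×860.3 = 341.54 kg/s.
Combined feed n7 = 1348 + 341.54 = 1689.5 kg/s.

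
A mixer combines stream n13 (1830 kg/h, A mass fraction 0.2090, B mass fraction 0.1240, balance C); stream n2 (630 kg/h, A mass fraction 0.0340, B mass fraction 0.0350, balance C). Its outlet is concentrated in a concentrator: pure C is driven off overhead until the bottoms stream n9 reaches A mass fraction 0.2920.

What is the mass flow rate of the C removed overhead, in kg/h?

1077 kg/h

A entering = 1830×0.209 + 630×0.034 = 403.89 kg/h.
All A reports to n9, so n9 = 403.89/0.292 = 1383.2 kg/h.
Total feed = 2460 kg/h; overhead = 2460 − 1383.2 = 1076.8 kg/h.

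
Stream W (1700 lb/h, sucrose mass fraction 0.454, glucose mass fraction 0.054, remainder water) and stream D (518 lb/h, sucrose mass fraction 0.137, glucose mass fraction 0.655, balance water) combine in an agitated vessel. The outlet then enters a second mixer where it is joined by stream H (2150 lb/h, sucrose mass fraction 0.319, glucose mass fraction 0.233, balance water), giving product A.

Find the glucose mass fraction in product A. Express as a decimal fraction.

Overall, product flow = 4368 lb/h.
glucose in = 1700×0.054 + 518×0.655 + 2150×0.233 = 932.04 lb/h.
glucose fraction in A = 0.213.

0.213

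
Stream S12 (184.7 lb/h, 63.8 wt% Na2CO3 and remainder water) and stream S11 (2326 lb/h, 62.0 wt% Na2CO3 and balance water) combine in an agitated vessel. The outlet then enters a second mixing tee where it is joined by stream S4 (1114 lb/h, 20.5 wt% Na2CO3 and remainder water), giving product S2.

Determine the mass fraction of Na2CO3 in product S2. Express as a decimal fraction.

0.493

Overall, product flow = 3624.7 lb/h.
Na2CO3 in = 184.7×0.638 + 2326×0.620 + 1114×0.205 = 1788.3 lb/h.
Na2CO3 fraction in S2 = 0.493.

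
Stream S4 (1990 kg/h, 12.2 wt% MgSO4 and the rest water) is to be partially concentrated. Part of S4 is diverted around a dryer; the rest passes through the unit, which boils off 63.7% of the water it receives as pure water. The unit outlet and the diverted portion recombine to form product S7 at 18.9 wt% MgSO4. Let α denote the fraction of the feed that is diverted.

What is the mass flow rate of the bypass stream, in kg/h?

All 1990×0.122 = 242.78 kg/h of MgSO4 reaches S7, so S7 = 242.78/0.189 = 1284.6 kg/h and vapour = 705.45 kg/h.
The evaporator receives (1−α)·1990 of feed at 0.878 water and removes 0.637 of that water:
0.637×0.878×(1−α)×1990 = 705.45
(1−α) = 705.45/1113 = 0.6338;  α = 0.3662.
Bypass flow = 0.3662×1990 = 728.66 kg/h.

728.7 kg/h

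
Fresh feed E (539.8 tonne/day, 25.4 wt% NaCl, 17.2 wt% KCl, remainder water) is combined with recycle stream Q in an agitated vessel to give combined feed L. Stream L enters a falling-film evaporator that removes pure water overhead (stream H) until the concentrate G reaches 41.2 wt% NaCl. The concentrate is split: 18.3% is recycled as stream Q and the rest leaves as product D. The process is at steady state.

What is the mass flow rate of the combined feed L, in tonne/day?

Overall NaCl balance (none leaves overhead): NaCl in fresh feed = NaCl in product, i.e. 539.8×0.254 = (1−0.183)·G·0.412.
G = 137.11/(0.412×0.817) = 407.33 tonne/day.
Recycle Q = 0.183×407.33 = 74.542 tonne/day.
Combined feed L = 539.8 + 74.542 = 614.34 tonne/day.

614.3 tonne/day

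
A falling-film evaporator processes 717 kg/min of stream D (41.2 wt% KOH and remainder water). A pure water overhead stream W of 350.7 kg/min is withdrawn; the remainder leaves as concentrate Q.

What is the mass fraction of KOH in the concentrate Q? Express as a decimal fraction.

0.8065

KOH is not removed: 717×0.412 = 295.4 kg/min of KOH enters Q.
Concentrate = 717 − 350.7 = 366.3 kg/min.
Mass fraction = 295.4/366.3 = 0.8065.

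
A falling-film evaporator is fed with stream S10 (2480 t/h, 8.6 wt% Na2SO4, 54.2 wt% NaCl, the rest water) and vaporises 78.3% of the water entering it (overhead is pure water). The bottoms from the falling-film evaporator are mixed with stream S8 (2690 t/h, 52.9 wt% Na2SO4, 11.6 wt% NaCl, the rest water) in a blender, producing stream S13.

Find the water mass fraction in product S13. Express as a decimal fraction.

Vapour removed = 0.783×0.372×2480 = 722.36 t/h; concentrate = 1757.6 t/h.
water reaching the mixer = 200.2 (from concentrate) + 2690×0.355 = 1155.1 t/h.
Product flow = 1757.6 + 2690 = 4447.6 t/h; water fraction = 0.260.

0.260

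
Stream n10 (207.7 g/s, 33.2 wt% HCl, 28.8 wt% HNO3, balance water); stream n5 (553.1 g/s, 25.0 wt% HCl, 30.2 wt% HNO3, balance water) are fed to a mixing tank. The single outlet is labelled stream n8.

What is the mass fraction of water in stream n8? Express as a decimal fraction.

0.429

Total flow out = 207.7 + 553.1 = 760.8 g/s.
water in = 207.7×0.380 + 553.1×0.448 = 326.71 g/s.
water mass fraction in n8 = 326.71/760.8 = 0.429.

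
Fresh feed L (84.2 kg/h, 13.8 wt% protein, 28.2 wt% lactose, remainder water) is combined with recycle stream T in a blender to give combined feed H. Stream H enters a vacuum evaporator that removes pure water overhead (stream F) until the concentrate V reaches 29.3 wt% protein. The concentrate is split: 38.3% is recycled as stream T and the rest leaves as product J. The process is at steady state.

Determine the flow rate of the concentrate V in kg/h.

64.27 kg/h

Overall protein balance (none leaves overhead): protein in fresh feed = protein in product, i.e. 84.2×0.138 = (1−0.383)·V·0.293.
V = 11.62/(0.293×0.617) = 64.274 kg/h.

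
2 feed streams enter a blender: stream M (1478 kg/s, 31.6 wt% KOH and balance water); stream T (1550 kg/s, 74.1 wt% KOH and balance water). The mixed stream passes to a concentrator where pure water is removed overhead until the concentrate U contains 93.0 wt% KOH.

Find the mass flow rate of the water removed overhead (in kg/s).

1291 kg/s

KOH entering = 1478×0.316 + 1550×0.741 = 1615.6 kg/s.
All KOH reports to U, so U = 1615.6/0.930 = 1737.2 kg/s.
Total feed = 3028 kg/s; overhead = 3028 − 1737.2 = 1290.8 kg/s.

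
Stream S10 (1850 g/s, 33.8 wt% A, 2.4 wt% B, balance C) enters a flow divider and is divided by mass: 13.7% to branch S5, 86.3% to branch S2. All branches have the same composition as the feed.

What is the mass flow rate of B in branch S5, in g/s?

Branch S5 total = 0.137×1850 = 253.45 g/s.
B in S5 = 0.024×253.45 = 6.0828 g/s.

6.083 g/s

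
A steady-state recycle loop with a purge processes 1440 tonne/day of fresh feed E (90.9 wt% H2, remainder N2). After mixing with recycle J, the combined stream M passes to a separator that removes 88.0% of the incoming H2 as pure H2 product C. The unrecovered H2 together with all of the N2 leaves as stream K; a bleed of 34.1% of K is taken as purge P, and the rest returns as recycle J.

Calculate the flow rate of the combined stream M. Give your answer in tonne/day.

N2 enters only via E and leaves only via the purge: 1440×0.091 = 0.341×(N2 in K), and the separator passes all N2, so N2 in M = N2 in K = 384.28 tonne/day.
H2 in M: m_A = 1440×0.909 + (1−0.341)·(1−0.880)·m_A, so m_A = 1309/0.9209 = 1421.4 tonne/day.
M = 1421.4 + 384.28 = 1805.6 tonne/day.

1806 tonne/day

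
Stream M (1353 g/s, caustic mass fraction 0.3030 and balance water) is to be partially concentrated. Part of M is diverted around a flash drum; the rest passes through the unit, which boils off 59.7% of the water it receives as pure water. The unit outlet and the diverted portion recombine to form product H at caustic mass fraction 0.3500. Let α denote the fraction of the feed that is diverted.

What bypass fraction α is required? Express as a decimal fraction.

0.677

All 1353×0.303 = 409.96 g/s of caustic reaches H, so H = 409.96/0.350 = 1171.3 g/s and vapour = 181.69 g/s.
The evaporator receives (1−α)·1353 of feed at 0.697 water and removes 0.597 of that water:
0.597×0.697×(1−α)×1353 = 181.69
(1−α) = 181.69/563 = 0.3227;  α = 0.6773.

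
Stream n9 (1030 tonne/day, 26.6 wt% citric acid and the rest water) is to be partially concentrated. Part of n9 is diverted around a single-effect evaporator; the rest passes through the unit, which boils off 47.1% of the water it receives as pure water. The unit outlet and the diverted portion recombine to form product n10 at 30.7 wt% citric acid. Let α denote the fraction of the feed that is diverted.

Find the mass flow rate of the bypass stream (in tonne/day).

632.1 tonne/day

All 1030×0.266 = 273.98 tonne/day of citric acid reaches n10, so n10 = 273.98/0.307 = 892.44 tonne/day and vapour = 137.56 tonne/day.
The evaporator receives (1−α)·1030 of feed at 0.734 water and removes 0.471 of that water:
0.471×0.734×(1−α)×1030 = 137.56
(1−α) = 137.56/356.09 = 0.3863;  α = 0.6137.
Bypass flow = 0.6137×1030 = 632.11 tonne/day.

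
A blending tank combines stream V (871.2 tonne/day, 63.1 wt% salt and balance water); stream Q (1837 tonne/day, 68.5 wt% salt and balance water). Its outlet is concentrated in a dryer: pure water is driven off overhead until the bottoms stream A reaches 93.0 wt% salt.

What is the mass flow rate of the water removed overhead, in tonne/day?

764 tonne/day

salt entering = 871.2×0.631 + 1837×0.685 = 1808.1 tonne/day.
All salt reports to A, so A = 1808.1/0.930 = 1944.2 tonne/day.
Total feed = 2708.2 tonne/day; overhead = 2708.2 − 1944.2 = 764.04 tonne/day.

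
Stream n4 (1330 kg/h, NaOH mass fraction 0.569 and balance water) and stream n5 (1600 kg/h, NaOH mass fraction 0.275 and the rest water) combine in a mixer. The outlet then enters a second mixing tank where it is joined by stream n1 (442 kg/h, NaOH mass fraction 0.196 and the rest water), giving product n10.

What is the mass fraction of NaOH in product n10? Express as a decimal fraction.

0.381

Overall, product flow = 3372 kg/h.
NaOH in = 1330×0.569 + 1600×0.275 + 442×0.196 = 1283.4 kg/h.
NaOH fraction in n10 = 0.381.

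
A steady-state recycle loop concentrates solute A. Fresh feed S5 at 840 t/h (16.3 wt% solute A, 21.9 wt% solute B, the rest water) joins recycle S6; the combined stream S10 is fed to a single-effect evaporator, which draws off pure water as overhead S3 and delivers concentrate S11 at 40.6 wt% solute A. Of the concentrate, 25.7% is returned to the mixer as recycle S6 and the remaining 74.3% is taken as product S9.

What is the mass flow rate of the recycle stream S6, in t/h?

116.7 t/h

Overall solute A balance (none leaves overhead): solute A in fresh feed = solute A in product, i.e. 840×0.163 = (1−0.257)·S11·0.406.
S11 = 136.92/(0.406×0.743) = 453.89 t/h.
Recycle S6 = 0.257×453.89 = 116.65 t/h.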